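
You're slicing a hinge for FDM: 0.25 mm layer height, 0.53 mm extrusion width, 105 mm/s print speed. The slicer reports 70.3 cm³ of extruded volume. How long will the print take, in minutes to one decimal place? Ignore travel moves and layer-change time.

84.2 minutes

Line area = 0.25 × 0.53 = 0.1325 mm².
Toolpath length = 70.3 cm³ / 0.1325 mm² = 70300 / 0.1325 = 530566 mm.
Extrusion time = 530566 / 105, so 5053 s.
Converting: 5053 s = 84.2 minutes.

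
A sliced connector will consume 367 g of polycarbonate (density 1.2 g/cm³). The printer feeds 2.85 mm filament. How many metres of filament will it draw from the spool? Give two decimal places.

47.94 m

Extruded volume: 367/1.2 = 305.8333 cm³ (305833.3 mm³).
A = π r² = π × 1.425² = 6.3794 mm².
L = V/A = 305833.3/6.3794 = 47940.76 mm → 47.94 m.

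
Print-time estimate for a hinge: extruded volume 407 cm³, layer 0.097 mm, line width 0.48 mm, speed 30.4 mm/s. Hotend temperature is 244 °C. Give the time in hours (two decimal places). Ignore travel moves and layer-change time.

79.87 hours

Line area = 0.097 × 0.48 = 0.04656 mm².
Path length: 407000 mm³ / 0.04656 mm² → 8741408.9 mm.
Print-move time: 8741408.9 / 30.4 → 287546.3 s.
287546.3 s = 79.87 hours.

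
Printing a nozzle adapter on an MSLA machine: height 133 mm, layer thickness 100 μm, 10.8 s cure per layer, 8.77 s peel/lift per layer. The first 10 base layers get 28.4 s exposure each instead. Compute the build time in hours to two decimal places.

7.28 hours

Number of layers: 133 / 0.1 → 1330 (rounded up).
Base layers: 10 × (28.4 + 8.77) → 371.7 s.
Normal layers = 1320 × (10.8 + 8.77), so 25832.4 s.
Sum: 371.7 + 25832.4 = 26204.1 s → 7.28 hours.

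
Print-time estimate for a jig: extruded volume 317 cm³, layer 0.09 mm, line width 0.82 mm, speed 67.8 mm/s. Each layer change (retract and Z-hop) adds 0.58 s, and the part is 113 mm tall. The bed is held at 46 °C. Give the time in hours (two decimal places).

Extrusion cross-section = 0.09 × 0.82, so 0.0738 mm².
Toolpath length = 317 cm³ / 0.0738 mm² = 317000 / 0.0738 = 4295393 mm.
Extrusion time = 4295393 / 67.8, so 63353.9 s.
Number of layers: 113 / 0.09 → 1256 (rounded up).
Layer-change overhead = 1256 × 0.58, so 728.48 s.
Altogether 63353.9 + 728.48 = 64082.38 s, i.e. 17.80 hours.

17.80 hours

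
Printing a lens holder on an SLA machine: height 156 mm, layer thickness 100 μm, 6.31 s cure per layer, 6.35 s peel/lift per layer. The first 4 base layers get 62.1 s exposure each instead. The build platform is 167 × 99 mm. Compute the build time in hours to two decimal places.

5.55 hours

Layers = ⌈156/0.1⌉ = 1560.
Burn-in layers = 4 × (62.1 + 6.35) = 273.8 s.
Regular layers: 1556 × (6.31 + 6.35) → 19698.96 s.
Sum: 273.8 + 19698.96 = 19972.76 s → 5.55 hours.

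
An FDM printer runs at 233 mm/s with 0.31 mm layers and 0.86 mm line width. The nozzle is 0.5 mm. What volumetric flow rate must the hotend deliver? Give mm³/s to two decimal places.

Extrusion cross-section = 0.31 × 0.86 = 0.2666 mm².
Volumetric flow = 233 × 0.2666 = 62.12 mm³/s.

62.12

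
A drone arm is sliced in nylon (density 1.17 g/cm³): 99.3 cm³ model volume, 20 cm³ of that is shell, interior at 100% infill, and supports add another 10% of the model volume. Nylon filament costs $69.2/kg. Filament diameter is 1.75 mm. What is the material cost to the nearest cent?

Volume inside the shell = 99.3 − 20 = 79.3 cm³.
Infill deposited: 1.00 × 79.3 → 79.3 cm³.
Support = 0.10 × 99.3 = 9.93 cm³.
Total printed volume = 20 + 79.3 + 9.93, so 109.23 cm³.
Mass: 109.23 × 1.17 → 127.7991 g.
At $69.2/kg: 127.7991/1000 × 69.2 = $8.84.

$8.84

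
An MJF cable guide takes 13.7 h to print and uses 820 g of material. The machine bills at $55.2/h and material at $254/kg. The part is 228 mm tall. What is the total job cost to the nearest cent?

Time charge: 55.2 × 13.7 → $756.24.
Material cost = 254 × 820/1000, so $208.28.
Total = 756.24 + 208.28 = $964.52.

$964.52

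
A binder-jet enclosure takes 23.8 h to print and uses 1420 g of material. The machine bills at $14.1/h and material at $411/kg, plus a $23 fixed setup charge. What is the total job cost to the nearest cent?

Time charge = 14.1 × 23.8, so $335.58.
Feedstock cost: 411 × 1420/1000 → $583.62.
Adding setup: 335.58 + 583.62 + 23 → $942.20.

$942.20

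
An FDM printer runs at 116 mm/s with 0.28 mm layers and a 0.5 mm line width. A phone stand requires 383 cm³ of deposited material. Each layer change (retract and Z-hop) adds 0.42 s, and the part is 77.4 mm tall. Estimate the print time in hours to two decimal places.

6.58 hours

Line area: 0.28 × 0.5 → 0.14 mm².
Toolpath length = 383 cm³ / 0.14 mm² = 383000 / 0.14 = 2735714.3 mm.
Extrusion time: 2735714.3 / 116 → 23583.7 s.
Number of layers: 77.4 / 0.28 → 277 (rounded up).
Non-print overhead = 277 × 0.42, so 116.34 s.
Altogether 23583.7 + 116.34 = 23700.04 s, i.e. 6.58 hours.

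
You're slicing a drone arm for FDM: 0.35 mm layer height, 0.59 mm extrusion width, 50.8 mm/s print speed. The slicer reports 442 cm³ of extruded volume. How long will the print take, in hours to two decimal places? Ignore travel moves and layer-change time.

11.70 hours

Bead cross-section: 0.35 × 0.59 → 0.2065 mm².
Total extruded path = 442000/0.2065 = 2140435.8 mm.
Time extruding = 2140435.8 / 50.8 = 42134.6 s.
Converting: 42134.6 s = 11.70 hours.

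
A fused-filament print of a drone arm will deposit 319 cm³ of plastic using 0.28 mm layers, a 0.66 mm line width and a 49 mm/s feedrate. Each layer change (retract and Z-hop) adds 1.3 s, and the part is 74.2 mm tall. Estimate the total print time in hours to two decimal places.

9.88 hours

Line area: 0.28 × 0.66 → 0.1848 mm².
Total extruded path = 319000/0.1848 = 1726190.5 mm.
Print-move time = 1726190.5 / 49 = 35228.4 s.
Layer count = ceil(74.2 / 0.28) = 265.
Non-print overhead: 265 × 1.3 → 344.5 s.
Total = 35228.4 + 344.5 = 35572.9 s = 9.88 hours.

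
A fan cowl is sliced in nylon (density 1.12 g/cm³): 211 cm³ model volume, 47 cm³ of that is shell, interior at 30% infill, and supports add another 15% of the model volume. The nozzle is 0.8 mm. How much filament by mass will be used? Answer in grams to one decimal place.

143.2 g

Interior volume = 211 − 47, so 164 cm³.
Infill volume = 0.30 × 164, so 49.2 cm³.
Support = 0.15 × 211 = 31.65 cm³.
Total printed volume = 47 + 49.2 + 31.65 = 127.85 cm³.
Mass = 127.85 × 1.12 = 143.192 g.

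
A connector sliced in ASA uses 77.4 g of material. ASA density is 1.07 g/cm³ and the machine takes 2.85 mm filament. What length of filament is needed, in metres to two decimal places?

11.34 m

Volume = 77.4 g / 1.07 g·cm⁻³ = 72.3364 cm³ = 72336.4 mm³.
Cross-section of 2.85 mm filament: π·(2.85/2)² = 6.3794 mm².
Length = 72336.4 / 6.3794 = 11339.06 mm = 11.34 m.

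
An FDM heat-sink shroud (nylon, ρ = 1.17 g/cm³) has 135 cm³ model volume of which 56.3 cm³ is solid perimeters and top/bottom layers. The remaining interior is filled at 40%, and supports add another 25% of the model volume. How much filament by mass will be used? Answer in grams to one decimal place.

Infill region: 135 − 56.3 → 78.7 cm³.
Deposited infill = 0.40 × 78.7 = 31.48 cm³.
Support: 0.25 × 135 → 33.75 cm³.
Total printed volume: 56.3 + 31.48 + 33.75 → 121.53 cm³.
Mass = 121.53 × 1.17, so 142.1901 g.

142.2 g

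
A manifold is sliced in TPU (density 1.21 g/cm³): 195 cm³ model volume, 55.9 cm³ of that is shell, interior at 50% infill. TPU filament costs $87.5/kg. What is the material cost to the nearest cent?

$13.28

Interior volume: 195 − 55.9 → 139.1 cm³.
Infill volume = 0.50 × 139.1, so 69.55 cm³.
Total extruded = 55.9 + 69.55, so 125.45 cm³.
Mass = 125.45 × 1.21, so 151.7945 g.
At $87.5/kg: 151.7945/1000 × 87.5 = $13.28.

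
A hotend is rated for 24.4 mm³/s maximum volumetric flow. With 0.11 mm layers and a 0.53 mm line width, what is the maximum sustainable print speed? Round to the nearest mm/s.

419 mm/s

A = 0.11 × 0.53 = 0.0583 mm².
Max speed = 24.4 / 0.0583 = 418.52 ≈ 419 mm/s.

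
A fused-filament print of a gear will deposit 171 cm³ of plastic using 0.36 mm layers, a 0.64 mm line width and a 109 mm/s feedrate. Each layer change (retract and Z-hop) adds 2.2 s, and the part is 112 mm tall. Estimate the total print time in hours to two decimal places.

2.08 hours

Extrusion cross-section: 0.36 × 0.64 → 0.2304 mm².
Toolpath length = 171 cm³ / 0.2304 mm² = 171000 / 0.2304 = 742187.5 mm.
Print-move time: 742187.5 / 109 → 6809.1 s.
Layers = ⌈112/0.36⌉ = 312.
Non-print overhead: 312 × 2.2 → 686.4 s.
Total = 6809.1 + 686.4 = 7495.5 s = 2.08 hours.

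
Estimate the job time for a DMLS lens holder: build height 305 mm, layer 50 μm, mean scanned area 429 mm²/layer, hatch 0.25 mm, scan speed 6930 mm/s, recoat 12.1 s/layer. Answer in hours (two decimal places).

Layers = ⌈305/0.05⌉ = 6100.
Scan path per layer = 429 / 0.25 = 1716 mm.
Scan time per layer = 1716 / 6930, so 0.2476 s.
Layer cycle = 0.2476 + 12.1 = 12.3476 s.
6100 layers × 12.3476 s/layer = 75320.36 s, i.e. 20.92 hours.

20.92 hours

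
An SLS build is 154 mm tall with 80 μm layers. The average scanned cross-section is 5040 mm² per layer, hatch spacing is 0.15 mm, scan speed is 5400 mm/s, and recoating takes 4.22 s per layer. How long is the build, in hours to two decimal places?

Layers = ⌈154/0.08⌉ = 1925.
Scan path per layer = 5040 / 0.15 = 33600 mm.
Scan time per layer: 33600 / 5400 → 6.2222 s.
Time per layer: 6.2222 + 4.22 → 10.4422 s.
Build time = 1925 × 10.4422 = 20101.235 s = 5.58 hours.

5.58 hours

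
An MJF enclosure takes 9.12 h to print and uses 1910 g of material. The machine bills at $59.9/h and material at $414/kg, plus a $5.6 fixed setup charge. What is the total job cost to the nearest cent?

$1342.63

Machine cost = 59.9 × 9.12 = $546.288.
Material charge = 414 × 1910/1000 = $790.74.
Adding setup: 546.288 + 790.74 + 5.6 → 1342.628 ≈ $1342.63.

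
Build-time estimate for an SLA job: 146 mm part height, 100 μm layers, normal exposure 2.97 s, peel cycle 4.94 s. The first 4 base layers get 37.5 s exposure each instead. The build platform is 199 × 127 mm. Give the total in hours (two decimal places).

Layer count = ceil(146 / 0.1) = 1460.
Base layers: 4 × (37.5 + 4.94) → 169.76 s.
Normal layers = 1456 × (2.97 + 4.94), so 11516.96 s.
Total = 169.76 + 11516.96 = 11686.72 s = 3.25 hours.

3.25 hours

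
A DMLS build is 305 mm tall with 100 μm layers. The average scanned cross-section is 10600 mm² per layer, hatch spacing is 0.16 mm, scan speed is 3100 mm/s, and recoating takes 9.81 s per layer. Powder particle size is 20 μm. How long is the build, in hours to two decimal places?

26.42 hours

Layers = ⌈305/0.1⌉ = 3050.
Scan path per layer: 10600 / 0.16 → 66250 mm.
Laser time per layer: 66250 / 3100 → 21.371 s.
Layer cycle: 21.371 + 9.81 → 31.181 s.
Total: 3050 × 31.181 s = 95102.05 s → 26.42 hours.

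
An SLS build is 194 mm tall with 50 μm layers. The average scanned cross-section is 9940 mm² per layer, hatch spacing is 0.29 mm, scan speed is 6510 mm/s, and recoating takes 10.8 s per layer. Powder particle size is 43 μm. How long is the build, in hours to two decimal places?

Number of layers: 194 / 0.05 → 3880 (rounded up).
Hatch length per layer = 9940 / 0.29, so 34275.9 mm.
Per-layer scan time: 34275.9 / 6510 → 5.2651 s.
Per-layer time: 5.2651 + 10.8 → 16.0651 s.
Build time = 3880 × 16.0651 = 62332.588 s = 17.31 hours.

17.31 hours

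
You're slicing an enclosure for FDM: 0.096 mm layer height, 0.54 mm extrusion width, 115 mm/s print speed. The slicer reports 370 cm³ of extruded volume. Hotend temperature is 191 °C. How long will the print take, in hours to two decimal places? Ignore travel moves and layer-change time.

17.24 hours

Bead cross-section: 0.096 × 0.54 → 0.05184 mm².
Toolpath length = 370 cm³ / 0.05184 mm² = 370000 / 0.05184 = 7137345.7 mm.
Print-move time = 7137345.7 / 115 = 62063.9 s.
In the requested units: 62063.9 s = 17.24 hours.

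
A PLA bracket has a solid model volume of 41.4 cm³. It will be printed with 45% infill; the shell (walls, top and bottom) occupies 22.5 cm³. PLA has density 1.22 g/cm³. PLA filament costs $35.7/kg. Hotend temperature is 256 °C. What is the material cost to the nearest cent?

$1.35

Interior volume = 41.4 − 22.5 = 18.9 cm³.
Deposited infill: 0.45 × 18.9 → 8.505 cm³.
Total extruded = 22.5 + 8.505 = 31.005 cm³.
Mass = 31.005 × 1.22, so 37.8261 g.
At $35.7/kg: 37.8261/1000 × 35.7 = $1.35.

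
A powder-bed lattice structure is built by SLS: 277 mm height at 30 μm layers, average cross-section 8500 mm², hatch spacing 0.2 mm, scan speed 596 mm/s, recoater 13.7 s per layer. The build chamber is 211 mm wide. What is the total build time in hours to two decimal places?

Layer count = ceil(277 / 0.03) = 9234.
Per-layer scan distance: 8500 / 0.2 → 42500 mm.
Laser time per layer = 42500 / 596, so 71.3087 s.
Layer cycle = 71.3087 + 13.7 = 85.0087 s.
Total: 9234 × 85.0087 s = 784970.3358 s → 218.05 hours.

218.05 hours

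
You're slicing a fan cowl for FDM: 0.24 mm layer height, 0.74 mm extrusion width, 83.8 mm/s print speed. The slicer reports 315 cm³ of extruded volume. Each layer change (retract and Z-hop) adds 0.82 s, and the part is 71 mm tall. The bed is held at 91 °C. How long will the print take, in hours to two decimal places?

Line area: 0.24 × 0.74 → 0.1776 mm².
Total extruded path = 315000/0.1776 = 1773648.6 mm.
Print-move time: 1773648.6 / 83.8 → 21165.3 s.
Layers = ⌈71/0.24⌉ = 296.
Z-hop total = 296 × 0.82 = 242.72 s.
Altogether 21165.3 + 242.72 = 21408.02 s, i.e. 5.95 hours.

5.95 hours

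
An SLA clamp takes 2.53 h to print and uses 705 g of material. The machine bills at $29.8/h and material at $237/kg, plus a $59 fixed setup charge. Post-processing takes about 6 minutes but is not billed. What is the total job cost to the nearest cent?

$301.48

Time charge = 29.8 × 2.53 = $75.394.
Feedstock cost = 237 × 705/1000, so $167.085.
Total = 75.394 + 167.085 + 59 = 301.479 ≈ $301.48.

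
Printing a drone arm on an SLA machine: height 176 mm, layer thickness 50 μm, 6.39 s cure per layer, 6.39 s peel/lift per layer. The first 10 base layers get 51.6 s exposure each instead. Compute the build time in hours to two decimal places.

12.62 hours

Layers = ⌈176/0.05⌉ = 3520.
Burn-in layers: 10 × (51.6 + 6.39) → 579.9 s.
Regular layers: 3510 × (6.39 + 6.39) → 44857.8 s.
Sum: 579.9 + 44857.8 = 45437.7 s → 12.62 hours.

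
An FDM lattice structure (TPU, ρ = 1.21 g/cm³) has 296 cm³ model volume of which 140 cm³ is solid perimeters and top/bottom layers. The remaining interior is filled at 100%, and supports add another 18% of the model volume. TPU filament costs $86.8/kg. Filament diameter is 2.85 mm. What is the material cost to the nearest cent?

Interior volume: 296 − 140 → 156 cm³.
Infill volume: 1.00 × 156 → 156 cm³.
Support = 0.18 × 296 = 53.28 cm³.
Total extruded: 140 + 156 + 53.28 → 349.28 cm³.
Mass = 349.28 × 1.21, so 422.6288 g.
At $86.8/kg: 422.6288/1000 × 86.8 = $36.68.

$36.68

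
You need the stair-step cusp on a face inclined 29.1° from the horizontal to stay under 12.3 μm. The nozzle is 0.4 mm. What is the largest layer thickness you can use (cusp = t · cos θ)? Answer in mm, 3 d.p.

t = h_c / cos θ = 0.0123 / 0.8738 = 0.014 mm.

0.014 mm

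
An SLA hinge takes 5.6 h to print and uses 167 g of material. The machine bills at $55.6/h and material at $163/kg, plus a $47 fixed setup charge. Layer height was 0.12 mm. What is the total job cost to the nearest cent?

Time charge = 55.6 × 5.6 = $311.36.
Material charge: 163 × 167/1000 → $27.221.
Total = 311.36 + 27.221 + 47 = 385.581 ≈ $385.58.

$385.58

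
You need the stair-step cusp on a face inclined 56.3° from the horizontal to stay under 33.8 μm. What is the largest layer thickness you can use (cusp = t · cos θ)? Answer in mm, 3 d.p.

0.061 mm

cos(56.3°) = 0.5548; t_max = 0.0338/0.5548 = 0.061 mm.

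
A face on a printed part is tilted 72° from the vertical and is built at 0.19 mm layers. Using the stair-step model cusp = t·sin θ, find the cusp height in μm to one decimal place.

180.7 μm

Cusp = layer height × sin(72°) = 0.19 × 0.9511 = 0.180709 mm = 180.7 μm.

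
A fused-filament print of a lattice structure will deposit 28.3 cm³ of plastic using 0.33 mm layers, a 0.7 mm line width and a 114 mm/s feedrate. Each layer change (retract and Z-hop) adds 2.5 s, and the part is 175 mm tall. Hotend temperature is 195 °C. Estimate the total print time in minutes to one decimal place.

40.0 minutes

Bead cross-section = 0.33 × 0.7 = 0.231 mm².
Total extruded path = 28300/0.231 = 122510.8 mm.
Print-move time = 122510.8 / 114 = 1074.7 s.
Layers = ⌈175/0.33⌉ = 531.
Non-print overhead = 531 × 2.5, so 1327.5 s.
Altogether 1074.7 + 1327.5 = 2402.2 s, i.e. 40.0 minutes.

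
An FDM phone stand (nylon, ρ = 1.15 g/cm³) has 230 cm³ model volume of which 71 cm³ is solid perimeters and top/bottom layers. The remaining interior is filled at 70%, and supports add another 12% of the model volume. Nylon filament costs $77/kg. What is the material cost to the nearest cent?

$18.59

Interior volume = 230 − 71 = 159 cm³.
Infill volume = 0.70 × 159 = 111.3 cm³.
Support = 0.12 × 230, so 27.6 cm³.
Total printed volume = 71 + 111.3 + 27.6, so 209.9 cm³.
Mass: 209.9 × 1.15 → 241.385 g.
At $77/kg: 241.385/1000 × 77 = $18.59.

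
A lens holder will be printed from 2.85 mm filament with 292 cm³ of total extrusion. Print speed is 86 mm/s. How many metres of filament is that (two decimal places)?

45.77 m

A = π r² = π × 1.425² = 6.3794 mm².
L = 292000 mm³ / 6.3794 mm² = 45772.33 mm, i.e. 45.77 m.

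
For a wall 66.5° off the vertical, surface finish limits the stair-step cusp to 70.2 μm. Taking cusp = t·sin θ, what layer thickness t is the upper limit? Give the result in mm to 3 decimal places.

sin(66.5°) = 0.9171; t_max = 0.0702/0.9171 = 0.077 mm.

0.077 mm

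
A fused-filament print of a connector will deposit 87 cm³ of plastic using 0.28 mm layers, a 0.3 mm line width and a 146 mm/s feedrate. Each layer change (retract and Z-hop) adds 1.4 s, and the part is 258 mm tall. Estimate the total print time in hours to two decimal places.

2.33 hours

Line area = 0.28 × 0.3 = 0.084 mm².
Total extruded path = 87000/0.084 = 1035714.3 mm.
Time extruding = 1035714.3 / 146 = 7093.9 s.
Layer count = ceil(258 / 0.28) = 922.
Z-hop total = 922 × 1.4, so 1290.8 s.
Altogether 7093.9 + 1290.8 = 8384.7 s, i.e. 2.33 hours.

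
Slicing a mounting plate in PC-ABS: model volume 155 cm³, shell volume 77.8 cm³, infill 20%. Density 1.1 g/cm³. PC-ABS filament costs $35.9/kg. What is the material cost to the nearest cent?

Interior volume = 155 − 77.8 = 77.2 cm³.
Deposited infill = 0.20 × 77.2, so 15.44 cm³.
Total printed volume = 77.8 + 15.44 = 93.24 cm³.
Mass = 93.24 × 1.1 = 102.564 g.
Cost = 102.564 g / 1000 × $35.9/kg = $3.68.

$3.68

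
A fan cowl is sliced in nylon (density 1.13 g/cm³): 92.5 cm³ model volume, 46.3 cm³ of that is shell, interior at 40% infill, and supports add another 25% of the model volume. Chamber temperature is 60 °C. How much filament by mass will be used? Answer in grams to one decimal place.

99.3 g

Infill region = 92.5 − 46.3 = 46.2 cm³.
Infill volume = 0.40 × 46.2, so 18.48 cm³.
Support: 0.25 × 92.5 → 23.125 cm³.
Total printed volume = 46.3 + 18.48 + 23.125 = 87.905 cm³.
Mass: 87.905 × 1.13 → 99.33265 g.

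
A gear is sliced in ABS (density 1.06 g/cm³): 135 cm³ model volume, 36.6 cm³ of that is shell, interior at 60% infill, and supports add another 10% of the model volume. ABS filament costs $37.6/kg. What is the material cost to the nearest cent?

Interior volume = 135 − 36.6, so 98.4 cm³.
Infill volume = 0.60 × 98.4, so 59.04 cm³.
Support = 0.10 × 135 = 13.5 cm³.
Total extruded = 36.6 + 59.04 + 13.5, so 109.14 cm³.
Mass: 109.14 × 1.06 → 115.6884 g.
Cost = 115.6884 g / 1000 × $37.6/kg = $4.35.

$4.35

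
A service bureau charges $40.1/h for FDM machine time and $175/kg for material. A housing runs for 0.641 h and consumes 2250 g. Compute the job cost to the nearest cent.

$419.45

Time charge = 40.1 × 0.641, so $25.7041.
Feedstock cost = 175 × 2250/1000, so $393.75.
Job cost: 25.7041 + 393.75 = 419.4541 ≈ $419.45.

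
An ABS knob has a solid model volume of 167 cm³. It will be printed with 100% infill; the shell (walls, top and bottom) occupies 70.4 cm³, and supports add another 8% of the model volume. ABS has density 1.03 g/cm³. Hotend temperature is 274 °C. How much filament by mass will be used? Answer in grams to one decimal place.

Volume inside the shell = 167 − 70.4, so 96.6 cm³.
Deposited infill: 1.00 × 96.6 → 96.6 cm³.
Support: 0.08 × 167 → 13.36 cm³.
Total printed volume = 70.4 + 96.6 + 13.36, so 180.36 cm³.
Mass = 180.36 × 1.03 = 185.7708 g.

185.8 g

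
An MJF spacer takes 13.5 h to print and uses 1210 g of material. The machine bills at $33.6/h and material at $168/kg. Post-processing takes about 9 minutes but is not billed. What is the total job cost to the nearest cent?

Machine-time cost: 33.6 × 13.5 → $453.60.
Material cost = 168 × 1210/1000, so $203.28.
Job cost: 453.60 + 203.28 = $656.88.

$656.88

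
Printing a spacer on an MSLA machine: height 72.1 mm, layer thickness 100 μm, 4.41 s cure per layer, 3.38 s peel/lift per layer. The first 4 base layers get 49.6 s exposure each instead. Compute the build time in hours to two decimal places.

Layers = ⌈72.1/0.1⌉ = 721.
Burn-in layers = 4 × (49.6 + 3.38), so 211.92 s.
Normal layers: 717 × (4.41 + 3.38) → 5585.43 s.
Total = 211.92 + 5585.43 = 5797.35 s = 1.61 hours.

1.61 hours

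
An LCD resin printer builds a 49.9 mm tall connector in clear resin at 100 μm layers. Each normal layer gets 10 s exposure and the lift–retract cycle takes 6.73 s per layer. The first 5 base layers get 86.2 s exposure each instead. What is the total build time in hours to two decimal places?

Layers = ⌈49.9/0.1⌉ = 499.
Bottom layers = 5 × (86.2 + 6.73) = 464.65 s.
Regular layers: 494 × (10 + 6.73) → 8264.62 s.
Total = 464.65 + 8264.62 = 8729.27 s = 2.42 hours.

2.42 hours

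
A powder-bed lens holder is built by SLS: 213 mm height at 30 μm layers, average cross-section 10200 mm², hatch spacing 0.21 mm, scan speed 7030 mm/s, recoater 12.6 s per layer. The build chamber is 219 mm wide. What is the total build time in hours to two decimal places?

38.48 hours

Number of layers: 213 / 0.03 → 7100 (rounded up).
Hatch length per layer = 10200 / 0.21 = 48571.4 mm.
Scan time per layer = 48571.4 / 7030, so 6.9092 s.
Per-layer time = 6.9092 + 12.6 = 19.5092 s.
Build time = 7100 × 19.5092 = 138515.32 s = 38.48 hours.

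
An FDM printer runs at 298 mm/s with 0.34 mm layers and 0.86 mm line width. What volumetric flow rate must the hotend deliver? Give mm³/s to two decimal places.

Bead cross-section = 0.34 × 0.86 = 0.2924 mm².
Volumetric flow = 298 × 0.2924 = 87.14 mm³/s.

87.14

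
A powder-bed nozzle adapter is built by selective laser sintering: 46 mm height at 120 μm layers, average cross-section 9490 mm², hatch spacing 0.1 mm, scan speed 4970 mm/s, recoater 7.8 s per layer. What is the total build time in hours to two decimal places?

2.87 hours

Layers = ⌈46/0.12⌉ = 384.
Hatch length per layer = 9490 / 0.1, so 94900 mm.
Per-layer scan time = 94900 / 4970, so 19.0946 s.
Layer cycle = 19.0946 + 7.8, so 26.8946 s.
Total: 384 × 26.8946 s = 10327.5264 s → 2.87 hours.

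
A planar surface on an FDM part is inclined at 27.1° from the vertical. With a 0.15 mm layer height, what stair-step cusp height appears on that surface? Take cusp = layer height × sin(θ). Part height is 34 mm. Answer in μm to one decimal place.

68.3 μm

h_c = t·sin θ = 0.15 × 0.4555 = 0.068325 mm (68.3 μm).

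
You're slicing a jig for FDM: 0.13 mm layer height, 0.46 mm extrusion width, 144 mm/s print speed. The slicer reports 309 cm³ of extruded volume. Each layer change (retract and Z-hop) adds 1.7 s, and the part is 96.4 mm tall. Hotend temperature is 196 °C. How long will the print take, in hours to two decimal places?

Line area: 0.13 × 0.46 → 0.0598 mm².
Toolpath length = 309 cm³ / 0.0598 mm² = 309000 / 0.0598 = 5167224.1 mm.
Time extruding: 5167224.1 / 144 → 35883.5 s.
Number of layers: 96.4 / 0.13 → 742 (rounded up).
Non-print overhead: 742 × 1.7 → 1261.4 s.
Total = 35883.5 + 1261.4 = 37144.9 s = 10.32 hours.

10.32 hours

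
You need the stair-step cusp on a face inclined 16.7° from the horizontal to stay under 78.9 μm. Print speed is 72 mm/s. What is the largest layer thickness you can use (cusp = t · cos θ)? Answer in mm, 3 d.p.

0.082 mm

t = h_c / cos θ = 0.0789 / 0.9578 = 0.082 mm.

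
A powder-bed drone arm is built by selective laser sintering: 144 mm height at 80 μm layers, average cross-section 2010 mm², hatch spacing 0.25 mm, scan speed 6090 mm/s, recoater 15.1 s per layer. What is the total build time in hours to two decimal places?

8.21 hours

Layer count = ceil(144 / 0.08) = 1800.
Hatch length per layer = 2010 / 0.25, so 8040 mm.
Laser time per layer = 8040 / 6090, so 1.3202 s.
Time per layer: 1.3202 + 15.1 → 16.4202 s.
Build time = 1800 × 16.4202 = 29556.36 s = 8.21 hours.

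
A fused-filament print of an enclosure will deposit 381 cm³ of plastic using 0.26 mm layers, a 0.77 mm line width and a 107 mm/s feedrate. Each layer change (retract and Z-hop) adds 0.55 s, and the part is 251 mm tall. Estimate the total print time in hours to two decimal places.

5.09 hours

Bead cross-section = 0.26 × 0.77, so 0.2002 mm².
Toolpath length = 381 cm³ / 0.2002 mm² = 381000 / 0.2002 = 1903096.9 mm.
Print-move time = 1903096.9 / 107, so 17786 s.
Number of layers: 251 / 0.26 → 966 (rounded up).
Layer-change overhead: 966 × 0.55 → 531.3 s.
Total = 17786 + 531.3 = 18317.3 s = 5.09 hours.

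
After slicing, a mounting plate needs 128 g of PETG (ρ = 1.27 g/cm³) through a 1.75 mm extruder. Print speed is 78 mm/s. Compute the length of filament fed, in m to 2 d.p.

41.90 m

Volume = 128 g / 1.27 g·cm⁻³ = 100.7874 cm³ = 100787.4 mm³.
A = π r² = π × 0.875² = 2.4053 mm².
Length = 100787.4 / 2.4053 = 41902.22 mm = 41.90 m.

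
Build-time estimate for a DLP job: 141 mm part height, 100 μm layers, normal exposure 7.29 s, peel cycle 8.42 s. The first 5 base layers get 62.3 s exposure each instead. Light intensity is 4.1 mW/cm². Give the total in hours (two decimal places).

6.23 hours

Number of layers: 141 / 0.1 → 1410 (rounded up).
Bottom layers = 5 × (62.3 + 8.42) = 353.6 s.
Normal layers = 1405 × (7.29 + 8.42) = 22072.55 s.
Total = 353.6 + 22072.55 = 22426.15 s = 6.23 hours.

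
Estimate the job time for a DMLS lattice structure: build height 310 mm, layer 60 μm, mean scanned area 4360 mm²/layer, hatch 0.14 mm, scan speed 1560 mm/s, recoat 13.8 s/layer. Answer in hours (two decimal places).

Layers = ⌈310/0.06⌉ = 5167.
Per-layer scan distance = 4360 / 0.14, so 31142.9 mm.
Per-layer scan time = 31142.9 / 1560 = 19.9634 s.
Per-layer time: 19.9634 + 13.8 → 33.7634 s.
5167 layers × 33.7634 s/layer = 174455.4878 s, i.e. 48.46 hours.

48.46 hours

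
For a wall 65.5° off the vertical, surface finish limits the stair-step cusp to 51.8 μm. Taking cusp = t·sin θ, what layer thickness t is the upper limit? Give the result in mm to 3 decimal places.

0.057 mm

t = h_c / sin θ = 0.0518 / 0.9100 = 0.057 mm.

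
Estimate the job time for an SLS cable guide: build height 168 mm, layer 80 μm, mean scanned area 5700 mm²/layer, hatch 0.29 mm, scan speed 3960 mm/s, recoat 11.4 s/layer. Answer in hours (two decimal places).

9.55 hours

Layers = ⌈168/0.08⌉ = 2100.
Hatch length per layer = 5700 / 0.29 = 19655.2 mm.
Laser time per layer: 19655.2 / 3960 → 4.9634 s.
Time per layer = 4.9634 + 11.4, so 16.3634 s.
2100 layers × 16.3634 s/layer = 34363.14 s, i.e. 9.55 hours.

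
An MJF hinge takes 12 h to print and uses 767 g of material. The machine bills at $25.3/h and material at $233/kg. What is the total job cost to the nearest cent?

Machine-time cost: 25.3 × 12 → $303.60.
Material charge = 233 × 767/1000, so $178.711.
Job cost: 303.60 + 178.711 = 482.311 ≈ $482.31.

$482.31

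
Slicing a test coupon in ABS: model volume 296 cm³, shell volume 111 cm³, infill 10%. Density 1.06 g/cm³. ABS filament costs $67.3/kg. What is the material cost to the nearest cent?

$9.24

Interior volume = 296 − 111 = 185 cm³.
Deposited infill = 0.10 × 185 = 18.5 cm³.
Deposited volume = 111 + 18.5 = 129.5 cm³.
Mass = 129.5 × 1.06, so 137.27 g.
At $67.3/kg: 137.27/1000 × 67.3 = $9.24.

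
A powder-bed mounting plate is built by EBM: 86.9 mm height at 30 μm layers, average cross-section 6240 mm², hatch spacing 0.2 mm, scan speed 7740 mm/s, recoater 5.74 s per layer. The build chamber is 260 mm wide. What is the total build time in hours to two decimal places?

Layer count = ceil(86.9 / 0.03) = 2897.
Per-layer scan distance = 6240 / 0.2 = 31200 mm.
Scan time per layer = 31200 / 7740, so 4.031 s.
Time per layer: 4.031 + 5.74 → 9.771 s.
Build time = 2897 × 9.771 = 28306.587 s = 7.86 hours.

7.86 hours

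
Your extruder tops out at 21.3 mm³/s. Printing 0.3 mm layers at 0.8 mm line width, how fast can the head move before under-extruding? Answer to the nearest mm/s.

89 mm/s

Extrusion cross-section: 0.3 × 0.8 → 0.24 mm².
Max speed = 21.3 / 0.24 = 88.75 ≈ 89 mm/s.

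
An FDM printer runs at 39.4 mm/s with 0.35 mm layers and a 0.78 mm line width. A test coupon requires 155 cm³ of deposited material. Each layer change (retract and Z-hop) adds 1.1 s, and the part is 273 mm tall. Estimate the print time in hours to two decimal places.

4.24 hours

Bead cross-section = 0.35 × 0.78, so 0.273 mm².
Path length: 155000 mm³ / 0.273 mm² → 567765.6 mm.
Extrusion time: 567765.6 / 39.4 → 14410.3 s.
Number of layers: 273 / 0.35 → 780 (rounded up).
Layer-change overhead: 780 × 1.1 → 858 s.
Total = 14410.3 + 858 = 15268.3 s = 4.24 hours.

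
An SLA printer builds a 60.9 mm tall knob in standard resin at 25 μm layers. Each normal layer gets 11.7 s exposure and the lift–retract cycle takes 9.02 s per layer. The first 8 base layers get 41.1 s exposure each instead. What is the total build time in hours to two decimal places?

14.09 hours

Number of layers: 60.9 / 0.025 → 2436 (rounded up).
Burn-in layers = 8 × (41.1 + 9.02) = 400.96 s.
Remaining layers: 2428 × (11.7 + 9.02) → 50308.16 s.
Sum: 400.96 + 50308.16 = 50709.12 s → 14.09 hours.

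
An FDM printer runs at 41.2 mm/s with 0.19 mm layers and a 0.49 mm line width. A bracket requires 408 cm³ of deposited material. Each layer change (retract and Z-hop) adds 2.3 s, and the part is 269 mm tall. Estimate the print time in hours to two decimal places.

Extrusion cross-section = 0.19 × 0.49, so 0.0931 mm².
Toolpath length = 408 cm³ / 0.0931 mm² = 408000 / 0.0931 = 4382384.5 mm.
Print-move time: 4382384.5 / 41.2 → 106368.6 s.
Number of layers: 269 / 0.19 → 1416 (rounded up).
Z-hop total = 1416 × 2.3, so 3256.8 s.
Altogether 106368.6 + 3256.8 = 109625.4 s, i.e. 30.45 hours.

30.45 hours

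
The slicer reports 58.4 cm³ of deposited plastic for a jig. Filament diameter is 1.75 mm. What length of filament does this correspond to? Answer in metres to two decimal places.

A = π r² = π × 0.875² = 2.4053 mm².
Length = 58.4 cm³ / 2.4053 mm² = 58400 / 2.4053 = 24279.72 mm = 24.28 m.

24.28 m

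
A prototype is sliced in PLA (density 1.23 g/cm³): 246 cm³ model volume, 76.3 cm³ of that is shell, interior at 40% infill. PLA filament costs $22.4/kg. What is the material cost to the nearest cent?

Infill region = 246 − 76.3, so 169.7 cm³.
Infill deposited = 0.40 × 169.7, so 67.88 cm³.
Deposited volume: 76.3 + 67.88 → 144.18 cm³.
Mass = 144.18 × 1.23, so 177.3414 g.
Cost = 177.3414 g / 1000 × $22.4/kg = $3.97.

$3.97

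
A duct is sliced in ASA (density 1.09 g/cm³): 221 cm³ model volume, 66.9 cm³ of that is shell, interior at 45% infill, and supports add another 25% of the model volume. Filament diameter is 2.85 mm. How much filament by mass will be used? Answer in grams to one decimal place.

208.7 g

Infill region: 221 − 66.9 → 154.1 cm³.
Deposited infill = 0.45 × 154.1 = 69.345 cm³.
Support: 0.25 × 221 → 55.25 cm³.
Total printed volume = 66.9 + 69.345 + 55.25 = 191.495 cm³.
Mass = 191.495 × 1.09 = 208.72955 g.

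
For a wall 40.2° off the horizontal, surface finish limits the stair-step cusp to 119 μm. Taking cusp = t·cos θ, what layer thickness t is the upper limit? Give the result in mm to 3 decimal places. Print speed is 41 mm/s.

Layer height = cusp / cos(40.2°) = 0.119 / 0.7638 = 0.156 mm.

0.156 mm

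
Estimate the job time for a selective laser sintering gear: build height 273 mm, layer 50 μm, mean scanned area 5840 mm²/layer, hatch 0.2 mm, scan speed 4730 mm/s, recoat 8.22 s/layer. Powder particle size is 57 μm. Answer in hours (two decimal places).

21.83 hours

Number of layers: 273 / 0.05 → 5460 (rounded up).
Scan path per layer = 5840 / 0.2 = 29200 mm.
Scan time per layer: 29200 / 4730 → 6.1734 s.
Layer cycle = 6.1734 + 8.22, so 14.3934 s.
5460 layers × 14.3934 s/layer = 78587.964 s, i.e. 21.83 hours.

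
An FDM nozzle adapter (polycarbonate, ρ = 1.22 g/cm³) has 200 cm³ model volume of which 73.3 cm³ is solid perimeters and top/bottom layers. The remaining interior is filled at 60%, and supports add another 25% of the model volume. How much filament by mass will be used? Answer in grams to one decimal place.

Infill region = 200 − 73.3, so 126.7 cm³.
Infill volume = 0.60 × 126.7, so 76.02 cm³.
Support = 0.25 × 200 = 50 cm³.
Total extruded = 73.3 + 76.02 + 50, so 199.32 cm³.
Mass: 199.32 × 1.22 → 243.1704 g.

243.2 g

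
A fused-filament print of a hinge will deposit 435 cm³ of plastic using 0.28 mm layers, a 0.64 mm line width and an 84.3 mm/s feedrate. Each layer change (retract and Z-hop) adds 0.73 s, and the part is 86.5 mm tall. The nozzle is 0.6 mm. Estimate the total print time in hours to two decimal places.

Line area = 0.28 × 0.64 = 0.1792 mm².
Path length: 435000 mm³ / 0.1792 mm² → 2427455.4 mm.
Time extruding = 2427455.4 / 84.3, so 28795.4 s.
Number of layers: 86.5 / 0.28 → 309 (rounded up).
Layer-change overhead: 309 × 0.73 → 225.57 s.
Total = 28795.4 + 225.57 = 29020.97 s = 8.06 hours.

8.06 hours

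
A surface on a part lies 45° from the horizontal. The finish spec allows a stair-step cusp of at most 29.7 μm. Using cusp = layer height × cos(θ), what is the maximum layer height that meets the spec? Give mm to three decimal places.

Layer height = cusp / cos(45°) = 0.0297 / 0.7071 = 0.042 mm.

0.042 mm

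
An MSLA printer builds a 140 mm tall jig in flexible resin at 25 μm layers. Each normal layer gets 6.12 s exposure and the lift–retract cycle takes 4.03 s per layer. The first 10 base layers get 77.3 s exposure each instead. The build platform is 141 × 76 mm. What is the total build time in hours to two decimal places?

Layer count = ceil(140 / 0.025) = 5600.
Base layers = 10 × (77.3 + 4.03), so 813.3 s.
Remaining layers = 5590 × (6.12 + 4.03), so 56738.5 s.
Sum: 813.3 + 56738.5 = 57551.8 s → 15.99 hours.

15.99 hours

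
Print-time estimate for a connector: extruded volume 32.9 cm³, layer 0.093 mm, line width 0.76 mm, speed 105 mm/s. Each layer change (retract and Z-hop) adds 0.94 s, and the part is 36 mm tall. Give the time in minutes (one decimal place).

80.0 minutes

Bead cross-section: 0.093 × 0.76 → 0.07068 mm².
Total extruded path = 32900/0.07068 = 465478.2 mm.
Extrusion time = 465478.2 / 105 = 4433.1 s.
Number of layers: 36 / 0.093 → 388 (rounded up).
Z-hop total = 388 × 0.94, so 364.72 s.
Total = 4433.1 + 364.72 = 4797.82 s = 80.0 minutes.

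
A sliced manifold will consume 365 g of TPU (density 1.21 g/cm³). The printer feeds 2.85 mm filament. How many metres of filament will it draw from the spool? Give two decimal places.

Extruded volume: 365/1.21 = 301.6529 cm³ (301652.9 mm³).
A = π r² = π × 1.425² = 6.3794 mm².
L = V/A = 301652.9/6.3794 = 47285.47 mm → 47.29 m.

47.29 m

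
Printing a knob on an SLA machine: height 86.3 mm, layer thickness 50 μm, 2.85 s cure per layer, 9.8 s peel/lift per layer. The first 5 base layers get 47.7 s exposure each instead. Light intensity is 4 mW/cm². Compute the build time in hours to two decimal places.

Layers = ⌈86.3/0.05⌉ = 1726.
Burn-in layers = 5 × (47.7 + 9.8), so 287.5 s.
Regular layers = 1721 × (2.85 + 9.8) = 21770.65 s.
Sum: 287.5 + 21770.65 = 22058.15 s → 6.13 hours.

6.13 hours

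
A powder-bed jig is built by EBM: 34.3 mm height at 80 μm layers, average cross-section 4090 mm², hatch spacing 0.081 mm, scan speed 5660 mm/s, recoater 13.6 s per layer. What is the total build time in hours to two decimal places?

2.68 hours

Layers = ⌈34.3/0.08⌉ = 429.
Scan path per layer = 4090 / 0.081 = 50493.8 mm.
Per-layer scan time = 50493.8 / 5660 = 8.9212 s.
Per-layer time = 8.9212 + 13.6 = 22.5212 s.
Build time = 429 × 22.5212 = 9661.5948 s = 2.68 hours.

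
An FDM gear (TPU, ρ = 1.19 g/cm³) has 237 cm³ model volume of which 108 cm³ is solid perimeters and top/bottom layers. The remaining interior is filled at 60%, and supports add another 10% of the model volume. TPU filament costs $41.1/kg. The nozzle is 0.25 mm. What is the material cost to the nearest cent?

Interior volume = 237 − 108 = 129 cm³.
Deposited infill: 0.60 × 129 → 77.4 cm³.
Support = 0.10 × 237 = 23.7 cm³.
Total printed volume = 108 + 77.4 + 23.7, so 209.1 cm³.
Mass = 209.1 × 1.19 = 248.829 g.
Cost = 248.829 g / 1000 × $41.1/kg = $10.23.

$10.23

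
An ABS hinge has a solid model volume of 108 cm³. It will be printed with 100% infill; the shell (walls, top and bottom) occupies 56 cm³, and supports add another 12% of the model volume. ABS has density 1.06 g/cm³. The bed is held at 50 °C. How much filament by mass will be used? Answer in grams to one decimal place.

128.2 g

Volume inside the shell = 108 − 56 = 52 cm³.
Deposited infill = 1.00 × 52 = 52 cm³.
Support = 0.12 × 108, so 12.96 cm³.
Deposited volume: 56 + 52 + 12.96 → 120.96 cm³.
Mass = 120.96 × 1.06, so 128.2176 g.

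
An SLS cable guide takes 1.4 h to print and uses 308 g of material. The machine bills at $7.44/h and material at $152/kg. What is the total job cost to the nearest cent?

Machine cost = 7.44 × 1.4, so $10.416.
Feedstock cost = 152 × 308/1000 = $46.816.
Total = 10.416 + 46.816 = 57.232 ≈ $57.23.

$57.23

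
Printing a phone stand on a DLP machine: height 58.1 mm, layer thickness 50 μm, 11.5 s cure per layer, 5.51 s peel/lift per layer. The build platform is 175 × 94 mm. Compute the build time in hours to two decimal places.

Layers = ⌈58.1/0.05⌉ = 1162.
Each layer takes: 11.5 + 5.51 → 17.01 s.
Total = 1162 × 17.01 = 19765.62 s = 5.49 hours.

5.49 hours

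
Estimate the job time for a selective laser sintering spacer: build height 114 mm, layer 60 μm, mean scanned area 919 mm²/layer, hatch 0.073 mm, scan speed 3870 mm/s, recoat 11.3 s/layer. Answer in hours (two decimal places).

7.68 hours

Layers = ⌈114/0.06⌉ = 1900.
Hatch length per layer: 919 / 0.073 → 12589 mm.
Per-layer scan time: 12589 / 3870 → 3.253 s.
Layer cycle = 3.253 + 11.3 = 14.553 s.
Build time = 1900 × 14.553 = 27650.7 s = 7.68 hours.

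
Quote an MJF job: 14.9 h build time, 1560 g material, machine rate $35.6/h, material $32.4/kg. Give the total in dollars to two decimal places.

Machine cost = 35.6 × 14.9, so $530.44.
Material charge = 32.4 × 1560/1000, so $50.544.
Job cost: 530.44 + 50.544 = 580.984 ≈ $580.98.

$580.98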